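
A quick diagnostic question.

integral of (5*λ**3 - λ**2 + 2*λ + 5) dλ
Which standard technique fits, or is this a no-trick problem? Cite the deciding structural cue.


Verdict: no special technique — the integrand is a sum of constant multiples of powers of λ — integrate term by term.


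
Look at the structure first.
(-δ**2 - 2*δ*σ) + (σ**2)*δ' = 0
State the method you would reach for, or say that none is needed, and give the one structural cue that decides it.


Method: the homogeneous substitution — solved for the derivative, the right side is unchanged under scaling σ and δ together — it depends only on the ratio δ/σ, so substitute a single ratio variable. Rearranged, this also fits the Bernoulli template directly; the homogeneous substitution reads the structure without the rearrangement.


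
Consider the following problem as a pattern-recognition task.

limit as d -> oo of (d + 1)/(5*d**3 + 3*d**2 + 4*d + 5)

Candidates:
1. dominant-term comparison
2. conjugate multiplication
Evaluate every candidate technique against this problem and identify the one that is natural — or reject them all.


Technique: dominant-term comparison — divide by the highest power of d present: lower-order terms vanish and the dominant ratio remains.
- dominant-term comparison: yes — fits the structure here.
- conjugate multiplication: the conjugate move applies to radical differences, which this is not.


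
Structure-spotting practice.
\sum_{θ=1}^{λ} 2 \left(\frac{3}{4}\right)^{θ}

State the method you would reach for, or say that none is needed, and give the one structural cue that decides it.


Best approach: the geometric series formula — each summand is the previous one scaled by \frac{3}{4}; that constant multiplier is itself the geometric structure.


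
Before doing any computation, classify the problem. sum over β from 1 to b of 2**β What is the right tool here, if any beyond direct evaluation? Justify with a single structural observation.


Method: the geometric series formula — each summand is the previous one scaled by 2; that constant multiplier is itself the geometric structure.


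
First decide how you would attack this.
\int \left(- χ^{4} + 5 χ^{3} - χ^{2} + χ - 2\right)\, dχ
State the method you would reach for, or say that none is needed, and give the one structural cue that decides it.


Technique: no special technique — every term is a constant multiple of a power of χ; term-wise power-rule integration needs no preliminary transformation.


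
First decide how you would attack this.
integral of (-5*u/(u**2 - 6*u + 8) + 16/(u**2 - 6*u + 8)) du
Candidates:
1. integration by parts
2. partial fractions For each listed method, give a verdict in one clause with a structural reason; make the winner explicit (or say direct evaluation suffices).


Method: partial fractions — with u**2 - 6*u + 8 factorable and the degree on top strictly smaller, simple-fraction decomposition is immediate.
- integration by parts: the integrand does not split as a nonconstant polynomial times an exp, sine, cosine of a linear argument, or logarithm — no polynomial-kernel parts product to differentiate one side of.
- partial fractions: yes, a natural case for it.


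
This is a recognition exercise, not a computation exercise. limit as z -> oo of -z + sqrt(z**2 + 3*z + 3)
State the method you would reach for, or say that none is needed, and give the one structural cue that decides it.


Method: conjugate multiplication — neither sqrt(z**2 + 3*z + 3) nor z converges alone, so rewrite their difference as a conjugate-rationalized quotient first.


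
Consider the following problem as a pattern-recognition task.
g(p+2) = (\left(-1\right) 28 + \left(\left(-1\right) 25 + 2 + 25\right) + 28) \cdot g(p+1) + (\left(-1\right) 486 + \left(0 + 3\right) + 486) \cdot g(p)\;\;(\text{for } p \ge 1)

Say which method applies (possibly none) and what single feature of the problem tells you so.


Best approach: the characteristic-root method — try a geometric ansatz r^p: constant coefficients turn the recurrence into one polynomial equation in r.


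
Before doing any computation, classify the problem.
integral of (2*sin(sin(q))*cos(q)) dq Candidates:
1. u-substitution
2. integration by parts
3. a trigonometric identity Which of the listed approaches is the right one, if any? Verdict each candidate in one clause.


Method: u-substitution — everything non-trivial happens through the inner expression sin(q), and its derivative accounts for the remaining factor up to a constant, so set u = sin(q).
- u-substitution: applicable, and directly so.
- integration by parts: no split into a nonconstant polynomial times one of the standard kernels — exp, sine, or cosine of a linear argument, or a logarithm — applies here.
- a trigonometric identity — no identity rewrites this into an easier trigonometric form.


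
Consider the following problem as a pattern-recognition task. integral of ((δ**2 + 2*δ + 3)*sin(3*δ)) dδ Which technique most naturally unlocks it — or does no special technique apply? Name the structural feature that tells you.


Verdict: integration by parts — δ**2 + 2*δ + 3 dies after finitely many derivatives while sin(3*δ) cycles under integration — the tabular/parts setup.


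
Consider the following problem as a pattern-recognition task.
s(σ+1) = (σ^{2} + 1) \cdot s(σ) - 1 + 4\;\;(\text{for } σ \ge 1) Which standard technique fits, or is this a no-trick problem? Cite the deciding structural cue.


Method: a summation factor — the coefficient σ^{2} + 1 drifts with the index, so no fixed root exists; normalizing by the cumulative product telescopes it.


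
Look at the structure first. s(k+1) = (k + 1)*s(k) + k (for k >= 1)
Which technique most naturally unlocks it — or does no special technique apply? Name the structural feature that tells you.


Verdict: a summation factor — it is first-order linear but the coefficient k + 1 depends on the index, so multiply through by a summation factor to telescope it.


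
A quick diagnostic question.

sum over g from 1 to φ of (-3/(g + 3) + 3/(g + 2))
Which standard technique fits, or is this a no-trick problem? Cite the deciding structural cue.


Diagnosis: telescoping — each term adds 3/(g + 2) and subtracts the same expression advanced one index; that subtracted piece cancels against the next term's added copy — only the boundary terms survive.


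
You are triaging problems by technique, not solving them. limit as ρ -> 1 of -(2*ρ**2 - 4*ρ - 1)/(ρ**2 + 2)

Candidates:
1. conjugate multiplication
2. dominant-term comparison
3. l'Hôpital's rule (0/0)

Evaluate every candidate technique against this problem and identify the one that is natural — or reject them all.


Verdict: no special technique — nothing blocks direct substitution at 1: plug in and finish.
- conjugate multiplication — rationalization has no target — no divergent radical difference appears.
- dominant-term comparison — no dominant-degree comparison decides it.
- l'Hôpital's rule (0/0): evaluation at the point is determinate, so the rule has nothing to repair.


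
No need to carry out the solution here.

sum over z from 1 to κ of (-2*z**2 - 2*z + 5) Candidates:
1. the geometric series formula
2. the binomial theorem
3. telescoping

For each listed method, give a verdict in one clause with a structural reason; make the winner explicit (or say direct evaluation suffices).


Diagnosis: no special technique — this is bookkeeping, not technique: standard formulas for sums of constant-multiple powers of z apply termwise.
- the geometric series formula: consecutive terms are not related by a fixed multiplier.
- the binomial theorem — there is no pair of bases whose matched powers would reassemble into a single binomial power.
- telescoping — neither a shifted-difference shape nor integer-spaced poles are present.


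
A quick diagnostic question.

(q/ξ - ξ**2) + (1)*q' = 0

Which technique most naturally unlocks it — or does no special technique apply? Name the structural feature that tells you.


Verdict: a linear integrating factor — the unknown enters only to the first power against a nonzero forcing term — the integrating-factor template applies directly.


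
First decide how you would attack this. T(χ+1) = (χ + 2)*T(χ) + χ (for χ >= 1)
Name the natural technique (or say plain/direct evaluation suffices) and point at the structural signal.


Verdict: a summation factor — with the index-dependent coefficient χ + 2, dividing by the cumulative product turns the left side into a pure difference.


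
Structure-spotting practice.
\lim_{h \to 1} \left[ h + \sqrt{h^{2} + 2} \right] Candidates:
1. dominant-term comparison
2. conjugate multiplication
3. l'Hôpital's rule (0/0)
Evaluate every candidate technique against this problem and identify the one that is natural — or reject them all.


Method: no special technique — the expression is continuous at the evaluation point — substitute directly; no indeterminate form appears.
- dominant-term comparison: this limit is not decided by comparing polynomial growth at infinity.
- conjugate multiplication — there are no radicals in tension whose conjugate would simplify matters.
- l'Hôpital's rule (0/0) — evaluation at the point is determinate, so the rule has nothing to repair.


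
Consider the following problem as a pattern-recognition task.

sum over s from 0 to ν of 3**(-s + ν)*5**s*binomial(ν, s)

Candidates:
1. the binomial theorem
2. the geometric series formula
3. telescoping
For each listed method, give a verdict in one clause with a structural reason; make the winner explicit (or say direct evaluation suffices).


Method: the binomial theorem — the binomial coefficients weight matched powers of 5 and 3, which is exactly the expansion of a binomial power.
- the binomial theorem — a fit — the right tool for this form.
- the geometric series formula — there is no constant term-to-term ratio.
- telescoping: as presented, consecutive terms share no shifted copy to cancel against — no rewrite is on display to change that.


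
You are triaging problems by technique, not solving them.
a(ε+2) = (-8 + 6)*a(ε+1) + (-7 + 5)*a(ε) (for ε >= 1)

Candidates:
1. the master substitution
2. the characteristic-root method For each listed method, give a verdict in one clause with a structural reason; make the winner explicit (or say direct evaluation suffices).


Best approach: the characteristic-root method — no index-dependence in the weights and nothing inhomogeneous: classic characteristic-equation setup.
- the master substitution: with no divided-index recursive call, reindexing by powers of a base buys nothing.
- the characteristic-root method: applies; the problem has the shape this method handles.


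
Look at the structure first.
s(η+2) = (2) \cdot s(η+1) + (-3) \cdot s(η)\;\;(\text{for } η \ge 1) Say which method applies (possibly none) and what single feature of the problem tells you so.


Best approach: the characteristic-root method — the recurrence is linear and homogeneous with constant coefficients, so the ansatz r^η turns it into a polynomial equation for r.


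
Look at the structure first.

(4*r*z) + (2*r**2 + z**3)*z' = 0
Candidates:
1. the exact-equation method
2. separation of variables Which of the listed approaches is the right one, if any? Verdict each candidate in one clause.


Method: the exact-equation method — the mixed-partials test passes for 4*r*z and 2*r**2 + z**3, so a potential function exists as presented.
- the exact-equation method: applies; the problem has the shape this method handles.
- separation of variables — no division isolates the independent variable from the unknown.


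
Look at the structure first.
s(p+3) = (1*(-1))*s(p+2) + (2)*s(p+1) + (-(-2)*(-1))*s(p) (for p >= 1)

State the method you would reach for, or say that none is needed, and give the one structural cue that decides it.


Best approach: the characteristic-root method — try a geometric ansatz r^p: constant coefficients turn the recurrence into one polynomial equation in r.


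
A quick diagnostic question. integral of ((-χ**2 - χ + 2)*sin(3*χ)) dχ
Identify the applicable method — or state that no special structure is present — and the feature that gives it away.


Diagnosis: integration by parts — a polynomial factor -χ**2 - χ + 2 multiplies sin(3*χ); differentiating -χ**2 - χ + 2 lowers its degree while sin(3*χ) integrates cleanly, so parts wins.


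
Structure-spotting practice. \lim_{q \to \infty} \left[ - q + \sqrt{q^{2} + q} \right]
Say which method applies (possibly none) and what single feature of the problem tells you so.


Technique: conjugate multiplication — \sqrt{q^{2} + q} and q both blow up, but their difference is tame once the conjugate rationalizes it.


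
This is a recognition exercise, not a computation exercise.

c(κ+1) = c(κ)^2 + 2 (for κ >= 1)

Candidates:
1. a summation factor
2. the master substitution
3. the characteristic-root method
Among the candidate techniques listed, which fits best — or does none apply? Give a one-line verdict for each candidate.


Diagnosis: no special technique — no ansatz, no master substitution, no summation factor survives the nonlinearity here.
- a summation factor: the recursion is nonlinear — outside the first-order linear family a summation factor addresses.
- the master substitution: there is no divide-the-index recursive argument.
- the characteristic-root method — nonlinearity rules out exponential-mode superposition from the start.


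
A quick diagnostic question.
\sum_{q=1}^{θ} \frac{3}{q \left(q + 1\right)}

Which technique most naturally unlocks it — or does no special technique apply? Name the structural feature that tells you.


Best approach: telescoping — the summand \frac{3}{q \left(q + 1\right)} decomposes into fractions whose poles differ by an integer shift — the series collapses.


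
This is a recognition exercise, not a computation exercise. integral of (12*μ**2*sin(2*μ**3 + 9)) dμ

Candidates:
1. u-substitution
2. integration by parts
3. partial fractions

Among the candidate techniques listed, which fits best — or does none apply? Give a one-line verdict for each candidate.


Method: u-substitution — spotting that 12*μ**2 is a constant multiple of the derivative of 2*μ**3 + 9 is the key observation — substitute u = 2*μ**3 + 9 and the integral becomes one-dimensional in u.
- u-substitution — a fit — the right tool for this form.
- integration by parts: a polynomial factor is present, but its partner is not an exp, sine, or cosine of a degree-1 argument, nor a logarithm.
- partial fractions: the expression is not a ratio of polynomials that decomposes further.


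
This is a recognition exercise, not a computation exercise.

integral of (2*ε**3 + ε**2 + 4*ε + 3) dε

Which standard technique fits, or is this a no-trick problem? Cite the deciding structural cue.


Best approach: no special technique — the integrand is a sum of constant multiples of powers of ε — integrate term by term.


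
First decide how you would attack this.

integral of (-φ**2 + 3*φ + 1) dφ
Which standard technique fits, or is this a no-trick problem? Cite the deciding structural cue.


Diagnosis: no special technique — scan for structure and find none: constant multiples of powers of φ, integrate directly.


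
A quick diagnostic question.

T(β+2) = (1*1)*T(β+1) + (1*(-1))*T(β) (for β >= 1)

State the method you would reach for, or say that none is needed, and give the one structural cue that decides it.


Diagnosis: the characteristic-root method — every coefficient is a fixed number and the forcing is zero — substitute r^β and read off the root equation.


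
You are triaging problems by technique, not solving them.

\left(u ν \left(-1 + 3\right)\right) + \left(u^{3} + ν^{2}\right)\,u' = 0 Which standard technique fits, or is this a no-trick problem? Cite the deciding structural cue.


Technique: the exact-equation method — this form is already the differential of something: the matching mixed partials of u ν \left(-1 + 3\right) and u^{3} + ν^{2} prove it.


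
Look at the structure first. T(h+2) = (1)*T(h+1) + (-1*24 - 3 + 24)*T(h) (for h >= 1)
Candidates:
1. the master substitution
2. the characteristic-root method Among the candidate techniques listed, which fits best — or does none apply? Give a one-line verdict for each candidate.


Method: the characteristic-root method — this is the constant-coefficient homogeneous case — the whole solution in h reduces to a polynomial's roots.
- the master substitution: the recursive argument is a shift of the index, not a fixed fraction of it.
- the characteristic-root method — applies; the problem has the shape this method handles.


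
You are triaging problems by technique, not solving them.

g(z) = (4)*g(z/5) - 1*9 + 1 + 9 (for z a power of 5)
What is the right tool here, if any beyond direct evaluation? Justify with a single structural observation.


Best approach: the master substitution — divide-the-index recursion (z/5 inside the call) straightens out once the index is rewritten as 5^m.


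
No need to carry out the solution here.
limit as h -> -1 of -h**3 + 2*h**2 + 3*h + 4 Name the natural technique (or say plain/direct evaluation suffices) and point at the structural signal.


Verdict: no special technique — nothing blocks direct substitution at -1: plug in and finish.


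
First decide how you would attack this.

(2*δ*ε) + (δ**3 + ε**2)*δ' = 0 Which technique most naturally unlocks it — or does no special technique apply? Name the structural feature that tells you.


Diagnosis: the exact-equation method — the mixed-partials test passes for 2*δ*ε and δ**3 + ε**2, so a potential function exists as presented.


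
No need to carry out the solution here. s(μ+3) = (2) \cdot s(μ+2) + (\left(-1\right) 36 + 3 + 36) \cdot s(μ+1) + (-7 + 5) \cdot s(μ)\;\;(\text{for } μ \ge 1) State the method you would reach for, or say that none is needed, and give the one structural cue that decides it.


Best approach: the characteristic-root method — shift-invariance with fixed coefficients calls for exponential trials; the characteristic polynomial finds every r^μ.


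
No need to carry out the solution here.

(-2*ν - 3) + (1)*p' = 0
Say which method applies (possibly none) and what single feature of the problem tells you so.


Method: no special technique — the slope is a function of ν alone, so integrate both sides directly.


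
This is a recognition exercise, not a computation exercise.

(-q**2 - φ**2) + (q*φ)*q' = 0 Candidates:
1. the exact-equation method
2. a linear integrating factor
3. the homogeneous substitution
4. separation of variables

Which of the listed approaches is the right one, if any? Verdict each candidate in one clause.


Verdict: the homogeneous substitution — the slope's numerator and denominator have matching total degree, so it depends only on q/φ and the ratio substitution collapses it. A Bernoulli substitution is a fair alternative on this equation directly; the homogeneous reading takes it as given.
- the exact-equation method — the mixed partial derivatives differ, so the left side is not a total differential.
- a linear integrating factor: a nonlinear term in the unknown puts this outside the integrating-factor template.
- the homogeneous substitution: applicable, and directly so.
- separation of variables: the two dependences do not factor apart.


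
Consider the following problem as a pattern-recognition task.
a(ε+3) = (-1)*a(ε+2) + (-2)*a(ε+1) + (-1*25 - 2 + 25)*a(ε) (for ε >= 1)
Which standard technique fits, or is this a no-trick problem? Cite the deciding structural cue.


Method: the characteristic-root method — constant coefficients and linearity mean the ansatz r^ε reduces it to solving the characteristic polynomial.


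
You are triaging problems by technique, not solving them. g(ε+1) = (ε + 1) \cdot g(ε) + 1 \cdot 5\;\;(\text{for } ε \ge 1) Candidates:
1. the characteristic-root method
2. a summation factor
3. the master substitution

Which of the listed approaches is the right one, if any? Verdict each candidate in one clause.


Best approach: a summation factor — it is first-order linear but the coefficient ε + 1 depends on the index, so multiply through by a summation factor to telescope it.
- the characteristic-root method — the coefficients change with the index, which the root method cannot absorb.
- a summation factor: yes, a natural case for it.
- the master substitution: there is no divide-the-index recursive argument.


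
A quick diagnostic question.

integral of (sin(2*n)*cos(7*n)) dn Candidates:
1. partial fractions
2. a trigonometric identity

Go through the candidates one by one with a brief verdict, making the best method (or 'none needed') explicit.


Verdict: a trigonometric identity — two different frequencies multiply in sin(2*n)*cos(7*n); the product-to-sum formula separates them.
- partial fractions — there is no rational-function structure to decompose.
- a trigonometric identity — yes, a natural case for it.


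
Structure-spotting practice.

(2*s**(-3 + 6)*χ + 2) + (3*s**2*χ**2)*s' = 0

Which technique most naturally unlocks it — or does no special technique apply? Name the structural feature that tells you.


Technique: the exact-equation method — equality of cross partials is the green light — assemble the potential function term by term.


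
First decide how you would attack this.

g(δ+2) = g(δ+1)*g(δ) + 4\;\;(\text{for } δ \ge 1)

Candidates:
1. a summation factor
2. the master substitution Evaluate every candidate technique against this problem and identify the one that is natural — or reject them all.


Diagnosis: no special technique — the update rule curves (it is not linear in the unknown sequence), so no superposition-based closed form attaches — iterate or study it directly.
- a summation factor: no summation factor applies — the rule is not linear in the sequence values.
- the master substitution: with no divided-index recursive call, reindexing by powers of a base buys nothing.


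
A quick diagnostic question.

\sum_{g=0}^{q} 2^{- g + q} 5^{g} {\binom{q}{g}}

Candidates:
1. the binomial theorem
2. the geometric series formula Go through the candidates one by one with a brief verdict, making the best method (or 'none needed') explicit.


Technique: the binomial theorem — {\binom{q}{g}} weighting matched powers of 5 and 2 is the expanded form of (5 + 2)^q — fold it back up.
- the binomial theorem: applicable, and directly so.
- the geometric series formula: consecutive terms are not related by a fixed multiplier.


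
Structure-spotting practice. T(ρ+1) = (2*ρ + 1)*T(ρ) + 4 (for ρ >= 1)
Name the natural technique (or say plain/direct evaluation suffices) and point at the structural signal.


Verdict: a summation factor — with the index-dependent coefficient 2*ρ + 1, dividing by the cumulative product turns the left side into a pure difference.


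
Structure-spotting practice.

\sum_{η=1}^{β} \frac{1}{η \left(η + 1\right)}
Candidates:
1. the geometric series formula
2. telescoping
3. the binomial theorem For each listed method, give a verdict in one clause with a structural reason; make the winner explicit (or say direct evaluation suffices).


Best approach: telescoping — the summand \frac{1}{η \left(η + 1\right)} decomposes into fractions whose poles differ by an integer shift — the series collapses.
- the geometric series formula — the ratio of consecutive terms depends on the index.
- telescoping — yes, a natural case for it.
- the binomial theorem — there is no sum-raised-to-a-power identity hiding in these terms.


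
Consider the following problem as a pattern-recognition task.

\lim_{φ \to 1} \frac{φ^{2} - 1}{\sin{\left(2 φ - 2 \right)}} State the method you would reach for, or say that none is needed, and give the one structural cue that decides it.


Method: l'Hôpital's rule (0/0) — plug in 1: top and bottom both hit zero, so differentiate each and retry. Expanding numerator and denominator to first order gives the same value — the rule automates exactly that.


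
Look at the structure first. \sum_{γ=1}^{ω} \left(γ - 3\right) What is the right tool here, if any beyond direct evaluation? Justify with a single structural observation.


Diagnosis: no special technique — no cancellation, no constant ratio, no binomial weights — just polynomial terms summed directly.


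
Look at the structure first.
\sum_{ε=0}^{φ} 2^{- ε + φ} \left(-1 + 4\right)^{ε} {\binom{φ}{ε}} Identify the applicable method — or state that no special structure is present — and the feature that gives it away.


Method: the binomial theorem — {\binom{φ}{ε}} weighting matched powers of (-1 + 4) and 2 is the expanded form of ((-1 + 4) + 2)^φ — fold it back up.


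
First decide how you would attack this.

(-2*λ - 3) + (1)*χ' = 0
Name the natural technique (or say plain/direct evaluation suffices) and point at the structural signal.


Method: no special technique — solved for the derivative, no χ appears — this is antidifferentiation in λ wearing ODE clothing.


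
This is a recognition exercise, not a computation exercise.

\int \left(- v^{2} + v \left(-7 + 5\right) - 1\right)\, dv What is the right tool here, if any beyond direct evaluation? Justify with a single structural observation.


Technique: no special technique — scan for structure and find none: constant multiples of powers of v, integrate directly.


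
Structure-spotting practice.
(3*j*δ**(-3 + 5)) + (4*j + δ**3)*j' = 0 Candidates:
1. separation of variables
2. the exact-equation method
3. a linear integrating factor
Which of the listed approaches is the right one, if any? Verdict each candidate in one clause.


Technique: the exact-equation method — equality of cross partials is the green light — assemble the potential function term by term.
- separation of variables — the two dependences are entangled, not a clean product of one-variable pieces.
- the exact-equation method: a fit — the right tool for this form.
- a linear integrating factor — a nonlinear term in the unknown puts this outside the integrating-factor template.


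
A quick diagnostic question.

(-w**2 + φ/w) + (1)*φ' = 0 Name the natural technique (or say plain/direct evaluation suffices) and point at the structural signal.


Verdict: a linear integrating factor — linear in the unknown with genuine forcing: multiply through by the exponential of the integrated coefficient and the left side closes into one derivative.


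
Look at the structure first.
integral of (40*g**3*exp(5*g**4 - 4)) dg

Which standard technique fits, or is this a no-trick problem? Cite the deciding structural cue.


Verdict: u-substitution — structure check: outer function, inner expression 5*g**4 - 4, inner derivative as a factor — the classic u = 5*g**4 - 4 pattern.


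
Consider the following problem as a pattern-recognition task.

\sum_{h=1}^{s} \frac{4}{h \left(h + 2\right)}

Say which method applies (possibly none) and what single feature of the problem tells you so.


Best approach: telescoping — after splitting \frac{4}{h \left(h + 2\right)} into partial fractions, the pieces are shifted copies of one function and cancel telescopically.


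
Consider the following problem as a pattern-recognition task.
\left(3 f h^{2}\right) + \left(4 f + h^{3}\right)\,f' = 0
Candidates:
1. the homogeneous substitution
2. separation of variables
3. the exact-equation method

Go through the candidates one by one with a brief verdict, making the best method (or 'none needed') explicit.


Method: the exact-equation method — d/df of 3 f h^{2} equals d/dh of 4 f + h^{3}: the form is a total differential of one potential — integrate it exactly.
- the homogeneous substitution: the slope does not depend on the ratio of the variables alone.
- separation of variables: the two dependences are entangled, not a clean product of one-variable pieces.
- the exact-equation method: applies; the problem has the shape this method handles.


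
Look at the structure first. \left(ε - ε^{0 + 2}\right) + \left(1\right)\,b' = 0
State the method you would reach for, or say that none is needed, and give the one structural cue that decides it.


Verdict: no special technique — the slope is a pure function of ε; integrate both sides and be done.


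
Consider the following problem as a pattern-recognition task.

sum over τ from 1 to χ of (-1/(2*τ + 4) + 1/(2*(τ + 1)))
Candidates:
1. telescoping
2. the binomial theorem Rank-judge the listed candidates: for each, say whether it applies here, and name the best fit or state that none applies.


Verdict: telescoping — spot the paired structure — each term adds 1/(2*(τ + 1)) and subtracts its successor value, which the next term restores: the definition of a telescoping chain.
- telescoping: yes — fits the structure here.
- the binomial theorem: the summand does not match any term pattern of an expanded binomial power.


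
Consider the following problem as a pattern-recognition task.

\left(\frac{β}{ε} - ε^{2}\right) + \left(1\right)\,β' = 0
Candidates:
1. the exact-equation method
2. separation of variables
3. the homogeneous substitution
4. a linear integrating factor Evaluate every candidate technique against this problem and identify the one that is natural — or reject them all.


Best approach: a linear integrating factor — linear in the unknown with genuine forcing: multiply through by the exponential of the integrated coefficient and the left side closes into one derivative.
- the exact-equation method: the mixed-partials test fails on this split — it is not an exact differential as presented.
- separation of variables: the two dependences do not factor apart.
- the homogeneous substitution — rescaling both variables together changes the slope, so no ratio substitution collapses it.
- a linear integrating factor: yes — fits the structure here.


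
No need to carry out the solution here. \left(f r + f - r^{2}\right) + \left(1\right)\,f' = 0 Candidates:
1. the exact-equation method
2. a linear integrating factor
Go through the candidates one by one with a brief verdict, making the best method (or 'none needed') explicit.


Best approach: a linear integrating factor — linear in the unknown with genuine forcing: multiply through by the exponential of the integrated coefficient and the left side closes into one derivative.
- the exact-equation method: exactness fails on the nose — the mixed partials do not match.
- a linear integrating factor: a fit — the right tool for this form.


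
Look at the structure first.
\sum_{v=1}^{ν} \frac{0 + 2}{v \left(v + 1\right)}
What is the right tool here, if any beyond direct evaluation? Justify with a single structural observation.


Best approach: telescoping — \frac{0 + 2}{v \left(v + 1\right)} is a collapsed telescope: expand it into simple fractions to see the cancellation.


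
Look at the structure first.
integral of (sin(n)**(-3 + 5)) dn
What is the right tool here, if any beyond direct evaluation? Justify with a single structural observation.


Diagnosis: a trigonometric identity — reduce sin(n)**(-3 + 5) with the power-reduction formula and the integral becomes first-degree trigonometry.


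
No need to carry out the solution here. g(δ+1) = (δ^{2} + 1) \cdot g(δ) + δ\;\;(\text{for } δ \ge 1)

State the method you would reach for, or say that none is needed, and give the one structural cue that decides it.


Best approach: a summation factor — one step of memory with a weight δ^{2} + 1 that changes as the index grows — the summation-factor construction is built for this.


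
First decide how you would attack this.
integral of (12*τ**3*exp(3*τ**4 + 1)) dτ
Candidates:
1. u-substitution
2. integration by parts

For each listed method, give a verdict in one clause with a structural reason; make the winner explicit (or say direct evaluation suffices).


Diagnosis: u-substitution — everything non-trivial happens through the inner expression 3*τ**4 + 1, and its derivative accounts for the remaining factor up to a constant, so set u = 3*τ**4 + 1.
- u-substitution: yes — fits the structure here.
- integration by parts: the non-polynomial partner is not one of the parts kernels — exp, sine, or cosine with a degree-1 argument, or a logarithm.


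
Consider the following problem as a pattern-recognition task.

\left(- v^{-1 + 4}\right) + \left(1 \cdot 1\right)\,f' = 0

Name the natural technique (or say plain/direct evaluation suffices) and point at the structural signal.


Technique: no special technique — solved for the derivative, f never appears on the right — this is a direct integration in v, not a differential-equations problem at heart.


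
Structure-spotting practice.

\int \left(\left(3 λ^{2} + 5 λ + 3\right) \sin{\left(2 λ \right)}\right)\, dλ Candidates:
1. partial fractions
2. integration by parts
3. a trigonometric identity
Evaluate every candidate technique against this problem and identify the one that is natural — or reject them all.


Verdict: integration by parts — differentiate 3 λ^{2} + 5 λ + 3, integrate \sin{\left(2 λ \right)}: each pass lowers the polynomial degree, so parts terminates.
- partial fractions: the expression is not a ratio of polynomials that decomposes further.
- integration by parts: yes — fits the structure here.
- a trigonometric identity: neither the even-power reduction nor the product-to-sum identity applies to this structure.


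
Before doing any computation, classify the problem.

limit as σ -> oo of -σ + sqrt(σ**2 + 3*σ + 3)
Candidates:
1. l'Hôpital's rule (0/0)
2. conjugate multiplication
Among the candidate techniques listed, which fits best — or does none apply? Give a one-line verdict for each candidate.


Diagnosis: conjugate multiplication — the difference sqrt(σ**2 + 3*σ + 3) - σ is an ∞ − ∞ stalemate; its conjugate partner breaks the tie.
- l'Hôpital's rule (0/0) — substitution produces ∞ − ∞ rather than a vanishing quotient; the rule needs a 0/0 ratio to act on.
- conjugate multiplication: applies; the problem has the shape this method handles.


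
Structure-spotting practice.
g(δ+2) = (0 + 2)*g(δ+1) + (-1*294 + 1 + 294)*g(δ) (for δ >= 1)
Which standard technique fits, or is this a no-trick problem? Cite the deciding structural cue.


Method: the characteristic-root method — the recurrence treats every index alike (constant coefficients, no forcing) — precisely the regime where r^δ trials close it.


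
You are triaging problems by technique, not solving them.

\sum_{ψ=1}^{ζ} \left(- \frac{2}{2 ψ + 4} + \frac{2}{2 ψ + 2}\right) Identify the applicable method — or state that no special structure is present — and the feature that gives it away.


Verdict: telescoping — the piece each term subtracts is \frac{2}{2 ψ + 2} advanced by one index, and it reappears with a plus sign leading the following term — the sum collapses to its boundary terms.


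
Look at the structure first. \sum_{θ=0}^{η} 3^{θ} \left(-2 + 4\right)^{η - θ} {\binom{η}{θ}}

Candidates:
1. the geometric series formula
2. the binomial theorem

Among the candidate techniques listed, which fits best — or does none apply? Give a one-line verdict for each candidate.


Best approach: the binomial theorem — binomial coefficients against complementary powers of 3 and (-2 + 4): recognize the binomial expansion and resum.
- the geometric series formula — no single multiplier carries one term to the next throughout the sum.
- the binomial theorem: applies; the problem has the shape this method handles.


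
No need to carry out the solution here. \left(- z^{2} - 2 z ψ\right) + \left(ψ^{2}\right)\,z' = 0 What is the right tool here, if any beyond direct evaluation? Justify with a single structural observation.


Method: the homogeneous substitution — the slope's numerator and denominator share total degree; set v = z/ψ and the equation drops to separable form. A Bernoulli substitution is a fair alternative on this equation directly; the homogeneous reading takes it as given.


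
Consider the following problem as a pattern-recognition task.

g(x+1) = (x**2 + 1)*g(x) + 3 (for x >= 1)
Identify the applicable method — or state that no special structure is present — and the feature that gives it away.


Diagnosis: a summation factor — one step of memory with a weight x**2 + 1 that changes as the index grows — the summation-factor construction is built for this.


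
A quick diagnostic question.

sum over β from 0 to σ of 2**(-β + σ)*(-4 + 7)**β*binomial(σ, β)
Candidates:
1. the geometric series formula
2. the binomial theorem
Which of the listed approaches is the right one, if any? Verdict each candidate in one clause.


Method: the binomial theorem — binomial coefficients against complementary powers of (-4 + 7) and 2: recognize the binomial expansion and resum.
- the geometric series formula: dividing successive terms gives an index-dependent quantity, not a constant.
- the binomial theorem: a fit — the right tool for this form.


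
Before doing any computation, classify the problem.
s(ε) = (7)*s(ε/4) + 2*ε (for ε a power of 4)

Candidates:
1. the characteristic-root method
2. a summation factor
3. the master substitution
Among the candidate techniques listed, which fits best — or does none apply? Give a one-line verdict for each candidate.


Verdict: the master substitution — the call at ε/4 makes this multiplicative recursion; the master-style substitution converts it to additive.
- the characteristic-root method — a divided-index call is not the fixed-shift linear shape that characteristic roots solve.
- a summation factor: a divided-index call is outside the fixed-shift first-order family a summation factor normalizes.
- the master substitution: yes, a natural case for it.


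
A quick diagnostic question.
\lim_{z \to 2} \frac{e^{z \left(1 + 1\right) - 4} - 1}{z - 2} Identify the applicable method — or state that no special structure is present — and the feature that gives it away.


Verdict: l'Hôpital's rule (0/0) — substituting 2 gives 0 over 0; differentiate top and bottom once and re-evaluate. Known elementary limits would finish this too — the rule just bypasses the case analysis.


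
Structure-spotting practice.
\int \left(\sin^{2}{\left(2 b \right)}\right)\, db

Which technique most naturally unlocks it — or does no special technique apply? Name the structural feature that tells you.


Verdict: a trigonometric identity — \sin^{2}{\left(2 b \right)} is an even power — the power-reduction identity rewrites it into first-degree cosines.


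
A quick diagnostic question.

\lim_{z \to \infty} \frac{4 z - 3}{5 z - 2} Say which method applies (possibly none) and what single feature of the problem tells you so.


Method: dominant-term comparison — growth-rate triage: the leading powers of z decide the limit, everything else is noise. As a single quotient, the ∞/∞ shape would yield to repeated differentiation as well — the growth comparison gets there in one look.


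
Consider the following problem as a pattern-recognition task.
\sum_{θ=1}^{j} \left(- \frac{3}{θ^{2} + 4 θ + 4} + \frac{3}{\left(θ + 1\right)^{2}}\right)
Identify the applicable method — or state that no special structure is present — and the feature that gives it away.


Best approach: telescoping — spot the paired structure — each term adds \frac{3}{\left(θ + 1\right)^{2}} and subtracts its successor value, which the next term restores: the definition of a telescoping chain.
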